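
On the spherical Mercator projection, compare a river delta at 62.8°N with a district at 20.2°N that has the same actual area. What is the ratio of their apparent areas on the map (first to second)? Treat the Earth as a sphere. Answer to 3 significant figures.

Mercator areal scale is sec²φ.
At 62.8°: sec²(62.8°) = 1/0.4571² = 4.786.
At 20.2°: sec²(20.2°) = 1/0.9385² = 1.135.
Ratio = 4.786/1.135 = cos²(20.2°)/cos²(62.8°) ≈ 4.22.

4.22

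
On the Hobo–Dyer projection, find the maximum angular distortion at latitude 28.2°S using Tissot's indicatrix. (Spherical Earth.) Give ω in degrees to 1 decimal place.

Hobo–Dyer is a cylindrical equal-area projection with standard parallels at ±37.5°. For cylindrical equal-area with standard parallel φ₀, h = cos φ / cos φ₀ and k = cos φ₀ / cos φ, so h·k = 1.
At 28.2°: h = 1.111, k = 0.9002; principal scales a = 1.111, b = 0.9002.
sin(ω/2) = (a − b)/(a + b) = 0.2107/2.011 = 0.1047, so ω = 2 arcsin(0.1047) ≈ 12.0°.

12.0°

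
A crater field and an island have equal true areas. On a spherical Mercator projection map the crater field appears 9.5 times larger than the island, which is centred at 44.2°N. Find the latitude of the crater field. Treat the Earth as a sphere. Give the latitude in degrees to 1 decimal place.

76.6°

For equal true areas on Mercator, apparent areas scale as sec²φ, so the ratio is cos²φ₂ / cos²φ₁.
cos²φ₂ / cos²φ₁ = 9.5  ⇒  cos φ₁ = cos 44.2° / √9.5 = 0.7169/3.082 = 0.2326.
φ₁ = arccos(0.2326) ≈ 76.6°.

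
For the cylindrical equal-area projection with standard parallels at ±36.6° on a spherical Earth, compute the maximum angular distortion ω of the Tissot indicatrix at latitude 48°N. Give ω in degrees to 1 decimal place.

Cylindrical equal-area (φ₀ = 36.6°): h = cos φ / cos 36.6° along meridians, k = cos 36.6° / cos φ along parallels; h·k = 1.
At 48°: h = 0.8335, k = 1.200; principal scales a = 1.200, b = 0.8335.
sin(ω/2) = (a − b)/(a + b) = 0.3663/2.033 = 0.1802, so ω = 2 arcsin(0.1802) ≈ 20.8°.

20.8°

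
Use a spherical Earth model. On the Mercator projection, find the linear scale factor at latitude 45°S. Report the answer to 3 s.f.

For Mercator, h = k = sec φ (a conformal cylindrical projection has a single point scale, 1/cos φ).
k = 1/cos 45° = 1/0.7071 = 1.414.

1.41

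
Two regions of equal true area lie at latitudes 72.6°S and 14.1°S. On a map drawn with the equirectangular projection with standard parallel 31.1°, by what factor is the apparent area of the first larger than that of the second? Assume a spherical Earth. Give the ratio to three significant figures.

With standard parallel φ₀ = 31.1°, the equirectangular projection gives x = Rλ cos φ₀, y = Rφ, so h = 1 and k = cos 31.1° / cos φ.
Areal scale at 72.6°: h·k = 1.000 × 2.863 = 2.863.
Areal scale at 14.1°: h·k = 1.000 × 0.8829 = 0.8829.
Ratio = 2.863/0.8829 ≈ 3.24.

3.24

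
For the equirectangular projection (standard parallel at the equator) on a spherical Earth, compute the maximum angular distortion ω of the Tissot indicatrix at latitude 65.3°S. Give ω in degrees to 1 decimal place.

In the plate carrée (x = Rλ, y = Rφ), meridians are true-scale (h = 1) and parallels are stretched by k = sec φ.
At 65.3°: h = 1.000, k = 2.393; principal scales a = 2.393, b = 1.000.
sin(ω/2) = (a − b)/(a + b) = 1.393/3.393 = 0.4106, so ω = 2 arcsin(0.4106) ≈ 48.5°.

48.5°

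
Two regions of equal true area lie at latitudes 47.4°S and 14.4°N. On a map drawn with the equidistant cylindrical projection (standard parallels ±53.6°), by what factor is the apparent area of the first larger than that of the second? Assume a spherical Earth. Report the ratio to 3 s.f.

1.43

With standard parallel φ₀ = 53.6°, the equirectangular projection gives x = Rλ cos φ₀, y = Rφ, so h = 1 and k = cos 53.6° / cos φ.
Areal scale at 47.4°: h·k = 1.000 × 0.8767 = 0.8767.
Areal scale at 14.4°: h·k = 1.000 × 0.6127 = 0.6127.
Ratio = 0.8767/0.6127 ≈ 1.43.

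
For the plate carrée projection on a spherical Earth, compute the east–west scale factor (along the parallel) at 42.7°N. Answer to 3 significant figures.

Plate carrée maps x = Rλ, y = Rφ. The meridian scale is h = 1 and the parallel scale is k = 1/cos φ = sec φ.
k = 1/cos 42.7° = 1/0.7349 = 1.361.

1.36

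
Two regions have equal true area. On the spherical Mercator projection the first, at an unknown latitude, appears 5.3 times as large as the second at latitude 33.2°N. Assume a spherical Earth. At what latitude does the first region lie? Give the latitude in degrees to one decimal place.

68.7°

For equal true areas on Mercator, apparent areas scale as sec²φ, so the ratio is cos²φ₂ / cos²φ₁.
cos²φ₂ / cos²φ₁ = 5.3  ⇒  cos φ₁ = cos 33.2° / √5.3 = 0.8368/2.302 = 0.3635.
φ₁ = arccos(0.3635) ≈ 68.7°.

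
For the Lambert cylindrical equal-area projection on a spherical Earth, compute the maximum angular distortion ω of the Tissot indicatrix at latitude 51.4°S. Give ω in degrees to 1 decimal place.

The Lambert cylindrical equal-area projection is the cylindrical equal-area projection with its standard parallel at the equator (φ₀ = 0). For cylindrical equal-area with standard parallel φ₀, h = cos φ / cos φ₀ and k = cos φ₀ / cos φ, so h·k = 1.
At 51.4°: h = 0.6239, k = 1.603; principal scales a = 1.603, b = 0.6239.
sin(ω/2) = (a − b)/(a + b) = 0.9790/2.227 = 0.4397, so ω = 2 arcsin(0.4397) ≈ 52.2°.

52.2°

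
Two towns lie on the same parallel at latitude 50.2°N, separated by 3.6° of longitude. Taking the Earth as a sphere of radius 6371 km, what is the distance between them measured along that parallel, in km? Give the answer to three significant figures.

Arc length along a parallel = R cos φ · Δλ (with Δλ in radians).
= 6371 × cos 50.2° × (3.6° × π/180) = 6371 × 0.6401 × 0.06283 ≈ 256 km.

256 km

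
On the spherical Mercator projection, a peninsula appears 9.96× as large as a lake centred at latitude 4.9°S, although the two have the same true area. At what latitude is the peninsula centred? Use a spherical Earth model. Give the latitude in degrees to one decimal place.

For equal true areas on Mercator, apparent areas scale as sec²φ, so the ratio is cos²φ₂ / cos²φ₁.
cos²φ₂ / cos²φ₁ = 9.96  ⇒  cos φ₁ = cos 4.9° / √9.96 = 0.9963/3.156 = 0.3157.
φ₁ = arccos(0.3157) ≈ 71.6°.

71.6°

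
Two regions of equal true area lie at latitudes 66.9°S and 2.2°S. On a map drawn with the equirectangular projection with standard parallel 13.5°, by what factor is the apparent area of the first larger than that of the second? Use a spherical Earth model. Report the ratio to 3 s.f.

2.55

In the equirectangular projection with standard parallel φ₀ = 13.5° (x = Rλ cos φ₀, y = Rφ), meridians are true-scale (h = 1) and the parallel scale is k = cos φ₀ / cos φ.
Areal scale at 66.9°: h·k = 1.000 × 2.478 = 2.478.
Areal scale at 2.2°: h·k = 1.000 × 0.9731 = 0.9731.
Ratio = 2.478/0.9731 ≈ 2.55.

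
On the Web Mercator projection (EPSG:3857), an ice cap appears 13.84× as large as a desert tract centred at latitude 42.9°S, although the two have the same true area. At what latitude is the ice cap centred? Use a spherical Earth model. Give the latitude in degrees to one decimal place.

Mercator areal scale is sec²φ, so apparent-area ratio = sec²φ₁ / sec²φ₂ = cos²φ₂ / cos²φ₁.
cos²φ₂ / cos²φ₁ = 13.84  ⇒  cos φ₁ = cos 42.9° / √13.84 = 0.7325/3.720 = 0.1969.
φ₁ = arccos(0.1969) ≈ 78.6°.

78.6°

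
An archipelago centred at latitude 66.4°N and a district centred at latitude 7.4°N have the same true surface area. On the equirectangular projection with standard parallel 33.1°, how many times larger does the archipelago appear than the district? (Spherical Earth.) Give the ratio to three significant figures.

With standard parallel φ₀ = 33.1°, the equirectangular projection gives x = Rλ cos φ₀, y = Rφ, so h = 1 and k = cos 33.1° / cos φ.
Areal scale at 66.4°: h·k = 1.000 × 2.092 = 2.092.
Areal scale at 7.4°: h·k = 1.000 × 0.8448 = 0.8448.
Ratio = 2.092/0.8448 ≈ 2.48.

2.48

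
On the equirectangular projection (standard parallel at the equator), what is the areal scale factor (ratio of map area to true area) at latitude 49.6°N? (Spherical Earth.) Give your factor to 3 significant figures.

Plate carrée maps x = Rλ, y = Rφ. The meridian scale is h = 1 and the parallel scale is k = 1/cos φ = sec φ.
Areal scale = h·k = 1 × sec φ; at 49.6°, h = 1.000, k = 1.543, so h·k = 1.543.

1.54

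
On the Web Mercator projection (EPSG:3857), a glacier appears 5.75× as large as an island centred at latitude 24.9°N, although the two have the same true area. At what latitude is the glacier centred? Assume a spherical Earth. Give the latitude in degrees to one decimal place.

Mercator areal scale is sec²φ, so apparent-area ratio = sec²φ₁ / sec²φ₂ = cos²φ₂ / cos²φ₁.
cos²φ₂ / cos²φ₁ = 5.75  ⇒  cos φ₁ = cos 24.9° / √5.75 = 0.9070/2.398 = 0.3783.
φ₁ = arccos(0.3783) ≈ 67.8°.

67.8°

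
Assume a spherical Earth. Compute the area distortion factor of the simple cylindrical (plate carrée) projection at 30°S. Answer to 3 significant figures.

In the plate carrée (x = Rλ, y = Rφ), meridians are true-scale (h = 1) and parallels are stretched by k = sec φ.
Areal scale = h·k = 1 × sec φ; at 30°, h = 1.000, k = 1.155, so h·k = 1.155.

1.15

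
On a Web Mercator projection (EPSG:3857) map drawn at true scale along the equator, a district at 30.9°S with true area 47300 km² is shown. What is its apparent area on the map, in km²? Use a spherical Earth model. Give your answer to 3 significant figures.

For Mercator, h = k = sec φ (a conformal cylindrical projection has a single point scale, 1/cos φ).
Areal scale = k² = sec²φ = 1/cos²(30.9°) = 1/0.8581² = 1.358.
Apparent area = 47300 × 1.358 ≈ 64200 km².

64200 km²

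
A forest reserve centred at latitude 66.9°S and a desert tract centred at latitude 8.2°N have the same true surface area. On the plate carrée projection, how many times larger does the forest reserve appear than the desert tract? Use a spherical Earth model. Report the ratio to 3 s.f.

2.52

In the plate carrée (x = Rλ, y = Rφ), meridians are true-scale (h = 1) and parallels are stretched by k = sec φ.
Areal scale at 66.9°: h·k = 1.000 × 2.549 = 2.549.
Areal scale at 8.2°: h·k = 1.000 × 1.010 = 1.010.
Ratio = 2.549/1.010 ≈ 2.52.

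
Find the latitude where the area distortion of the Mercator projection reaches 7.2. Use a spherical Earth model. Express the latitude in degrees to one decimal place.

Mercator areal scale is sec²φ.
sec²φ = 7.2  ⇒  cos²φ = 0.1389  ⇒  cos φ = 0.3727.
φ = arccos(0.3727) ≈ 68.1°.

68.1°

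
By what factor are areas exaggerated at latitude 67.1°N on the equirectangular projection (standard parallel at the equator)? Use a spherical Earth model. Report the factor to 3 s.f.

2.57

Plate carrée maps x = Rλ, y = Rφ. The meridian scale is h = 1 and the parallel scale is k = 1/cos φ = sec φ.
Areal scale = h·k = 1 × sec φ; at 67.1°, h = 1.000, k = 2.570, so h·k = 2.570.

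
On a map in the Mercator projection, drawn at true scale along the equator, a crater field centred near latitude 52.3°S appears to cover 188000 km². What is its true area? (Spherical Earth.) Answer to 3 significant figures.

For Mercator, h = k = sec φ (a conformal cylindrical projection has a single point scale, 1/cos φ).
Areal scale = k² = sec²φ = 1/cos²(52.3°) = 1/0.6115² = 2.674.
True area = apparent / (areal scale) = 188000 / 2.674 ≈ 70300 km².

70300 km²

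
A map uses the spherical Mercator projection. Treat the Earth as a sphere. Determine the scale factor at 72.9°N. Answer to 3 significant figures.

Mercator is conformal, so the point scale is isotropic: h = k = sec φ = 1/cos φ.
k = 1/cos 72.9° = 1/0.2940 = 3.401.

3.40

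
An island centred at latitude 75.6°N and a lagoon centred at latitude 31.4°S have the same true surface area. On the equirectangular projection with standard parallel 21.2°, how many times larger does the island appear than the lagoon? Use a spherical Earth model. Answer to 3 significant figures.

The equidistant cylindrical projection with φ₀ = 21.2° has h = 1 (meridians true) and k = cos φ₀ / cos φ along parallels.
Areal scale at 75.6°: h·k = 1.000 × 3.749 = 3.749.
Areal scale at 31.4°: h·k = 1.000 × 1.092 = 1.092.
Ratio = 3.749/1.092 ≈ 3.43.

3.43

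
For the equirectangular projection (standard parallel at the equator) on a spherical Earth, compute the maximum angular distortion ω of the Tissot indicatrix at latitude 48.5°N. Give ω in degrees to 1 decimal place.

23.4°

In the plate carrée (x = Rλ, y = Rφ), meridians are true-scale (h = 1) and parallels are stretched by k = sec φ.
At 48.5°: h = 1.000, k = 1.509; principal scales a = 1.509, b = 1.000.
sin(ω/2) = (a − b)/(a + b) = 0.5092/2.509 = 0.2029, so ω = 2 arcsin(0.2029) ≈ 23.4°.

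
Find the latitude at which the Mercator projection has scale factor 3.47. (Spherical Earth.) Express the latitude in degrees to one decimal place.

73.3°

Mercator scale is k = sec φ = 1/cos φ.
1/cos φ = 3.47  ⇒  cos φ = 0.2882  ⇒  φ = arccos(0.2882) ≈ 73.3°.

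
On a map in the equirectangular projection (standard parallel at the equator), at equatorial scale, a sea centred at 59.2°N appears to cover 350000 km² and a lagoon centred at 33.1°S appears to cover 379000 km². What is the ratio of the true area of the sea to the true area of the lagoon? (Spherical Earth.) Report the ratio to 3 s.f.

0.564

Plate carrée has h = 1 and k = sec φ, giving areal scale sec φ; true area = (apparent area) · cos φ.
True area of sea: 350000 × cos(59.2°) = 350000 × 0.5120 = 179200 km².
True area of lagoon: 379000 × cos(33.1°) = 379000 × 0.8377 = 317500 km².
Ratio = 179200 / 317500 ≈ 0.564.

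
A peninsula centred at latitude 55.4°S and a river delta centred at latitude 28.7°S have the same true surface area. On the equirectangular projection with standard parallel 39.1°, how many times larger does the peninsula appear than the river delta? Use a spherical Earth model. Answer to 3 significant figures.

1.54

The equidistant cylindrical projection with φ₀ = 39.1° has h = 1 (meridians true) and k = cos φ₀ / cos φ along parallels.
Areal scale at 55.4°: h·k = 1.000 × 1.367 = 1.367.
Areal scale at 28.7°: h·k = 1.000 × 0.8847 = 0.8847.
Ratio = 1.367/0.8847 ≈ 1.54.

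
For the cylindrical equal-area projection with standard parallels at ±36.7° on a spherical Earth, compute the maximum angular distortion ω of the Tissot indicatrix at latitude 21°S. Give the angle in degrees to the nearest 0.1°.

Cylindrical equal-area (φ₀ = 36.7°): h = cos φ / cos 36.7° along meridians, k = cos 36.7° / cos φ along parallels; h·k = 1.
At 21°: h = 1.164, k = 0.8588; principal scales a = 1.164, b = 0.8588.
sin(ω/2) = (a − b)/(a + b) = 0.3056/2.023 = 0.1510, so ω = 2 arcsin(0.1510) ≈ 17.4°.

17.4°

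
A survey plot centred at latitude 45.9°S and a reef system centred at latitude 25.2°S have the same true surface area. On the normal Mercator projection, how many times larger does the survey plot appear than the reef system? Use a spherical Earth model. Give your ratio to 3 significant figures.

Mercator areal scale is sec²φ.
At 45.9°: sec²(45.9°) = 1/0.6959² = 2.065.
At 25.2°: sec²(25.2°) = 1/0.9048² = 1.221.
Ratio = 2.065/1.221 = cos²(25.2°)/cos²(45.9°) ≈ 1.69.

1.69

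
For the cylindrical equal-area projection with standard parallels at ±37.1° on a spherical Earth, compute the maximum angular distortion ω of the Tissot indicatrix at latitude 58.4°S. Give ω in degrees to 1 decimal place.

46.8°

For cylindrical equal-area with standard parallel φ₀, h = cos φ / cos φ₀ and k = cos φ₀ / cos φ, so h·k = 1.
At 58.4°: h = 0.6570, k = 1.522; principal scales a = 1.522, b = 0.6570.
sin(ω/2) = (a − b)/(a + b) = 0.8652/2.179 = 0.3970, so ω = 2 arcsin(0.3970) ≈ 46.8°.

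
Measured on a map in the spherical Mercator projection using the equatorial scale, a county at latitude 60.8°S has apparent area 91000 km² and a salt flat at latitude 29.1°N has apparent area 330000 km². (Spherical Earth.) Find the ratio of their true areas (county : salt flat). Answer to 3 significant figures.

0.0860

On Mercator the areal scale is sec²φ, so true area = apparent × cos²φ.
True area of county: 91000 × cos²(60.8°) = 91000 × 0.2380 = 21660 km².
True area of salt flat: 330000 × cos²(29.1°) = 330000 × 0.7635 = 251900 km².
Ratio = 21660 / 251900 ≈ 0.0860.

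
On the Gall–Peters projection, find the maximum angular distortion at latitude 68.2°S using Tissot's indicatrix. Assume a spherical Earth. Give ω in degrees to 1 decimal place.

69.2°

Gall–Peters is a cylindrical equal-area projection with standard parallels at ±45°. For cylindrical equal-area with standard parallel φ₀, h = cos φ / cos φ₀ and k = cos φ₀ / cos φ, so h·k = 1.
At 68.2°: h = 0.5252, k = 1.904; principal scales a = 1.904, b = 0.5252.
sin(ω/2) = (a − b)/(a + b) = 1.379/2.429 = 0.5676, so ω = 2 arcsin(0.5676) ≈ 69.2°.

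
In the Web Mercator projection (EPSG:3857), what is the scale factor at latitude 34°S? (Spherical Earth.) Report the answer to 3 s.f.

1.21

Mercator is conformal, so the point scale is isotropic: h = k = sec φ = 1/cos φ.
k = 1/cos 34° = 1/0.8290 = 1.206.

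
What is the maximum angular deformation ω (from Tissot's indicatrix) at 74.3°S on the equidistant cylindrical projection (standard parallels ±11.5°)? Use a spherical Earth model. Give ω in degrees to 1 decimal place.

The equidistant cylindrical projection with φ₀ = 11.5° has h = 1 (meridians true) and k = cos φ₀ / cos φ along parallels.
At 74.3°: h = 1.000, k = 3.621; principal scales a = 3.621, b = 1.000.
sin(ω/2) = (a − b)/(a + b) = 2.621/4.621 = 0.5672, so ω = 2 arcsin(0.5672) ≈ 69.1°.

69.1°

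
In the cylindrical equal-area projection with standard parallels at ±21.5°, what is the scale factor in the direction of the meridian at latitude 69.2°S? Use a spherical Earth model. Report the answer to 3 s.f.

A cylindrical equal-area projection with standard parallel φ₀ has meridian scale h = cos φ / cos φ₀ and parallel scale k = cos φ₀ / cos φ (so areas are preserved, h·k = 1).
h = cos 69.2° / cos 21.5° = 0.3551/0.9304 = 0.3817.

0.382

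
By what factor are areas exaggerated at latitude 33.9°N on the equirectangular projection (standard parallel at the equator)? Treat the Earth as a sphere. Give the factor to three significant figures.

Plate carrée maps x = Rλ, y = Rφ. The meridian scale is h = 1 and the parallel scale is k = 1/cos φ = sec φ.
Areal scale = h·k = 1 × sec φ; at 33.9°, h = 1.000, k = 1.205, so h·k = 1.205.

1.20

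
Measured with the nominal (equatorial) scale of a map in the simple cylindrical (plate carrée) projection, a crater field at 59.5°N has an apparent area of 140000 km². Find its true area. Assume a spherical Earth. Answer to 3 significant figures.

71100 km²

For the equirectangular projection with φ₀ = 0 (plate carrée), h = 1 along meridians and k = sec φ along parallels.
Areal scale = h·k = 1 × sec φ; at 59.5°, h = 1.000, k = 1.970, so h·k = 1.970.
True area = apparent / (areal scale) = 140000 / 1.970 ≈ 71100 km².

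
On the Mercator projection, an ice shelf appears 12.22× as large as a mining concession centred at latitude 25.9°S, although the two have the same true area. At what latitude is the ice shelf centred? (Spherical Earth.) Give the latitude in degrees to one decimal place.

75.1°

For equal true areas on Mercator, apparent areas scale as sec²φ, so the ratio is cos²φ₂ / cos²φ₁.
cos²φ₂ / cos²φ₁ = 12.22  ⇒  cos φ₁ = cos 25.9° / √12.22 = 0.8996/3.496 = 0.2573.
φ₁ = arccos(0.2573) ≈ 75.1°.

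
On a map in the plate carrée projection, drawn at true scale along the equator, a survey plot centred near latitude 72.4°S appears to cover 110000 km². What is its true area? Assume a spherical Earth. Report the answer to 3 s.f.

In the plate carrée (x = Rλ, y = Rφ), meridians are true-scale (h = 1) and parallels are stretched by k = sec φ.
Areal scale = h·k = 1 × sec φ; at 72.4°, h = 1.000, k = 3.307, so h·k = 3.307.
True area = apparent / (areal scale) = 110000 / 3.307 ≈ 33300 km².

33300 km²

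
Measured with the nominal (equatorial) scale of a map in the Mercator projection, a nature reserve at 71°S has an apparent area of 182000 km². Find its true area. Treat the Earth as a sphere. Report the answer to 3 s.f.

For Mercator, h = k = sec φ (a conformal cylindrical projection has a single point scale, 1/cos φ).
Areal scale = k² = sec²φ = 1/cos²(71°) = 1/0.3256² = 9.434.
True area = apparent / (areal scale) = 182000 / 9.434 ≈ 19300 km².

19300 km²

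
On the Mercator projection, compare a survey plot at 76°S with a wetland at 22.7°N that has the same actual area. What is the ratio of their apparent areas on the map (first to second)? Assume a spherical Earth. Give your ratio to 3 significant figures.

14.5

Mercator is conformal with k = sec φ, so areal scale = k² = sec²φ.
At 76°: sec²(76°) = 1/0.2419² = 17.09.
At 22.7°: sec²(22.7°) = 1/0.9225² = 1.175.
Ratio = 17.09/1.175 = cos²(22.7°)/cos²(76°) ≈ 14.5.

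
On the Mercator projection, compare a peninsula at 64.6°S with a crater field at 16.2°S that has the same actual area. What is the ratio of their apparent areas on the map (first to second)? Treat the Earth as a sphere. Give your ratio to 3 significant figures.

5.01

Mercator areal scale is sec²φ.
At 64.6°: sec²(64.6°) = 1/0.4289² = 5.435.
At 16.2°: sec²(16.2°) = 1/0.9603² = 1.084.
Ratio = 5.435/1.084 = cos²(16.2°)/cos²(64.6°) ≈ 5.01.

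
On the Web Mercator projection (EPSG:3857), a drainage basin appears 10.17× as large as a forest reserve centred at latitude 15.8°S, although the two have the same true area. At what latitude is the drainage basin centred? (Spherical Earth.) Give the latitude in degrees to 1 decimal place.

72.4°

On Mercator, (apparent₁)/(apparent₂) = sec²φ₁ / sec²φ₂ when true areas are equal.
cos²φ₂ / cos²φ₁ = 10.17  ⇒  cos φ₁ = cos 15.8° / √10.17 = 0.9622/3.189 = 0.3017.
φ₁ = arccos(0.3017) ≈ 72.4°.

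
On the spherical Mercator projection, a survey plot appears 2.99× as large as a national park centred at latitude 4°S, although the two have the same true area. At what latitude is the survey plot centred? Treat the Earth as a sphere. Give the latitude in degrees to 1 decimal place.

54.8°

For equal true areas on Mercator, apparent areas scale as sec²φ, so the ratio is cos²φ₂ / cos²φ₁.
cos²φ₂ / cos²φ₁ = 2.99  ⇒  cos φ₁ = cos 4° / √2.99 = 0.9976/1.729 = 0.5769.
φ₁ = arccos(0.5769) ≈ 54.8°.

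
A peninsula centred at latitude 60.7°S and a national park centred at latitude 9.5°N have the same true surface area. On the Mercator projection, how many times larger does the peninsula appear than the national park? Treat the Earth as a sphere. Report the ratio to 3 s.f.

4.06

Mercator areal scale is sec²φ.
At 60.7°: sec²(60.7°) = 1/0.4894² = 4.175.
At 9.5°: sec²(9.5°) = 1/0.9863² = 1.028.
Ratio = 4.175/1.028 = cos²(9.5°)/cos²(60.7°) ≈ 4.06.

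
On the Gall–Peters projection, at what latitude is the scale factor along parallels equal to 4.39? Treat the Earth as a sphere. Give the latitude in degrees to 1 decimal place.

The Gall–Peters projection is cylindrical equal-area with φ₀ = 45°. For cylindrical equal-area with standard parallel φ₀, h = cos φ / cos φ₀ and k = cos φ₀ / cos φ, so h·k = 1.
k = cos φ₀ / cos φ = 4.39  ⇒  cos φ = cos 45° / 4.39 = 0.1611.
φ = arccos(0.1611) ≈ 80.7°.

80.7°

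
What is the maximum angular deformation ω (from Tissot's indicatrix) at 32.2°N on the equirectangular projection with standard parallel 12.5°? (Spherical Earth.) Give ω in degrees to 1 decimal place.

In the equirectangular projection with standard parallel φ₀ = 12.5° (x = Rλ cos φ₀, y = Rφ), meridians are true-scale (h = 1) and the parallel scale is k = cos φ₀ / cos φ.
At 32.2°: h = 1.000, k = 1.154; principal scales a = 1.154, b = 1.000.
sin(ω/2) = (a − b)/(a + b) = 0.1538/2.154 = 0.07139, so ω = 2 arcsin(0.07139) ≈ 8.2°.

8.2°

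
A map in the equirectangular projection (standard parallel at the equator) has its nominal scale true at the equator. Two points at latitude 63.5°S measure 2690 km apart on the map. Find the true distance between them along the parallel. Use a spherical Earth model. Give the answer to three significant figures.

For the equirectangular projection with φ₀ = 0 (plate carrée), h = 1 along meridians and k = sec φ along parallels.
Along the parallel at 63.5°, map distances are exaggerated by k = sec 63.5° = 2.241.
True distance = 2690 / 2.241 = 2690 × cos 63.5° ≈ 1200 km.

1200 km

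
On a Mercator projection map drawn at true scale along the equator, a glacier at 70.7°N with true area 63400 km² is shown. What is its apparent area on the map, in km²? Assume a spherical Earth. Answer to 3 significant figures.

580000 km²

For Mercator, h = k = sec φ (a conformal cylindrical projection has a single point scale, 1/cos φ).
Areal scale = k² = sec²φ = 1/cos²(70.7°) = 1/0.3305² = 9.154.
Apparent area = 63400 × 9.154 ≈ 580000 km².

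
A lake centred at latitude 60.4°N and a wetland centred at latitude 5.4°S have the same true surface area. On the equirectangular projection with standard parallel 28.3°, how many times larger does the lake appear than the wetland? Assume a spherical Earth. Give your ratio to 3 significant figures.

2.02

The equidistant cylindrical projection with φ₀ = 28.3° has h = 1 (meridians true) and k = cos φ₀ / cos φ along parallels.
Areal scale at 60.4°: h·k = 1.000 × 1.783 = 1.783.
Areal scale at 5.4°: h·k = 1.000 × 0.8844 = 0.8844.
Ratio = 1.783/0.8844 ≈ 2.02.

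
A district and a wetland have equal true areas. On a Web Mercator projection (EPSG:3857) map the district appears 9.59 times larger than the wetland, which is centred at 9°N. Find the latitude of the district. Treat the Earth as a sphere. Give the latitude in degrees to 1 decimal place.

71.4°

On Mercator, (apparent₁)/(apparent₂) = sec²φ₁ / sec²φ₂ when true areas are equal.
cos²φ₂ / cos²φ₁ = 9.59  ⇒  cos φ₁ = cos 9° / √9.59 = 0.9877/3.097 = 0.3189.
φ₁ = arccos(0.3189) ≈ 71.4°.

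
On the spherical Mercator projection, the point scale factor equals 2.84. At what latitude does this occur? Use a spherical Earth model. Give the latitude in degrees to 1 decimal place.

69.4°

Mercator scale is k = sec φ = 1/cos φ.
1/cos φ = 2.84  ⇒  cos φ = 0.3521  ⇒  φ = arccos(0.3521) ≈ 69.4°.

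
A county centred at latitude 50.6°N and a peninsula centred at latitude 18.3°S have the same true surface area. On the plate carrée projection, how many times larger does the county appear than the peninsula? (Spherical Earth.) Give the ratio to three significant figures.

1.50

Plate carrée maps x = Rλ, y = Rφ. The meridian scale is h = 1 and the parallel scale is k = 1/cos φ = sec φ.
Areal scale at 50.6°: h·k = 1.000 × 1.575 = 1.575.
Areal scale at 18.3°: h·k = 1.000 × 1.053 = 1.053.
Ratio = 1.575/1.053 ≈ 1.50.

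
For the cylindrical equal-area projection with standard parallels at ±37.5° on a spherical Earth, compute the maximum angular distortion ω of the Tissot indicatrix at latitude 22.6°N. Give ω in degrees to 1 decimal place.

Cylindrical equal-area (φ₀ = 37.5°): h = cos φ / cos 37.5° along meridians, k = cos 37.5° / cos φ along parallels; h·k = 1.
At 22.6°: h = 1.164, k = 0.8593; principal scales a = 1.164, b = 0.8593.
sin(ω/2) = (a − b)/(a + b) = 0.3043/2.023 = 0.1504, so ω = 2 arcsin(0.1504) ≈ 17.3°.

17.3°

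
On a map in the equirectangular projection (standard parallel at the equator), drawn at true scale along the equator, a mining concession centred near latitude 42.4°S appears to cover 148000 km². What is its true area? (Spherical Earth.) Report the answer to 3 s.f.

109000 km²

For the equirectangular projection with φ₀ = 0 (plate carrée), h = 1 along meridians and k = sec φ along parallels.
Areal scale = h·k = 1 × sec φ; at 42.4°, h = 1.000, k = 1.354, so h·k = 1.354.
True area = apparent / (areal scale) = 148000 / 1.354 ≈ 109000 km².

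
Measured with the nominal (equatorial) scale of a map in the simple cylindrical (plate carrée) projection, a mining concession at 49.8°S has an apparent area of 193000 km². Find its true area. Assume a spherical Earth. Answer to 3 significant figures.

125000 km²

Plate carrée maps x = Rλ, y = Rφ. The meridian scale is h = 1 and the parallel scale is k = 1/cos φ = sec φ.
Areal scale = h·k = 1 × sec φ; at 49.8°, h = 1.000, k = 1.549, so h·k = 1.549.
True area = apparent / (areal scale) = 193000 / 1.549 ≈ 125000 km².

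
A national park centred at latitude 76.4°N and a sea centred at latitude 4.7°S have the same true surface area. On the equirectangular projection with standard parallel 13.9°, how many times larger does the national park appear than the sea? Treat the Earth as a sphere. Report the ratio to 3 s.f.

4.24

In the equirectangular projection with standard parallel φ₀ = 13.9° (x = Rλ cos φ₀, y = Rφ), meridians are true-scale (h = 1) and the parallel scale is k = cos φ₀ / cos φ.
Areal scale at 76.4°: h·k = 1.000 × 4.128 = 4.128.
Areal scale at 4.7°: h·k = 1.000 × 0.9740 = 0.9740.
Ratio = 4.128/0.9740 ≈ 4.24.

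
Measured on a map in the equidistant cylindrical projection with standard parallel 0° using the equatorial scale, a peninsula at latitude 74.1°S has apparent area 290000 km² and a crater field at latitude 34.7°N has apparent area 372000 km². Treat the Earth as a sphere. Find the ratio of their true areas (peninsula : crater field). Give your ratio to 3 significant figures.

0.260

Plate carrée has h = 1 and k = sec φ, giving areal scale sec φ; true area = (apparent area) · cos φ.
True area of peninsula: 290000 × cos(74.1°) = 290000 × 0.2740 = 79450 km².
True area of crater field: 372000 × cos(34.7°) = 372000 × 0.8221 = 305800 km².
Ratio = 79450 / 305800 ≈ 0.260.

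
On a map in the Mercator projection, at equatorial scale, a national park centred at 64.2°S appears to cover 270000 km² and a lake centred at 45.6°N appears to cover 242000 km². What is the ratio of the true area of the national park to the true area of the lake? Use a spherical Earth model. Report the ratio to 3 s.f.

On Mercator the areal scale is sec²φ, so true area = apparent × cos²φ.
True area of national park: 270000 × cos²(64.2°) = 270000 × 0.1894 = 51150 km².
True area of lake: 242000 × cos²(45.6°) = 242000 × 0.4895 = 118500 km².
Ratio = 51150 / 118500 ≈ 0.432.

0.432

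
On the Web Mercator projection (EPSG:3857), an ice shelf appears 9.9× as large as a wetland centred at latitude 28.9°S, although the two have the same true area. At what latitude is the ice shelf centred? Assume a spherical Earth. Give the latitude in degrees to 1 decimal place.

Mercator areal scale is sec²φ, so apparent-area ratio = sec²φ₁ / sec²φ₂ = cos²φ₂ / cos²φ₁.
cos²φ₂ / cos²φ₁ = 9.9  ⇒  cos φ₁ = cos 28.9° / √9.9 = 0.8755/3.146 = 0.2782.
φ₁ = arccos(0.2782) ≈ 73.8°.

73.8°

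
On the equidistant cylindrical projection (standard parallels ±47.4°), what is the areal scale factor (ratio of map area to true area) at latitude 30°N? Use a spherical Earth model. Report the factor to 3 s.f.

The equidistant cylindrical projection with φ₀ = 47.4° has h = 1 (meridians true) and k = cos φ₀ / cos φ along parallels.
Areal scale = h·k = 1 × cos φ₀ / cos φ; at 30°, h = 1.000, k = 0.7816, so h·k = 0.7816.

0.782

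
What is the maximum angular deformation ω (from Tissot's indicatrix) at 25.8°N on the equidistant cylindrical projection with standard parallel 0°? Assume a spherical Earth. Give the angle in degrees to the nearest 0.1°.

6.0°

For the equirectangular projection with φ₀ = 0 (plate carrée), h = 1 along meridians and k = sec φ along parallels.
At 25.8°: h = 1.000, k = 1.111; principal scales a = 1.111, b = 1.000.
sin(ω/2) = (a − b)/(a + b) = 0.1107/2.111 = 0.05246, so ω = 2 arcsin(0.05246) ≈ 6.0°.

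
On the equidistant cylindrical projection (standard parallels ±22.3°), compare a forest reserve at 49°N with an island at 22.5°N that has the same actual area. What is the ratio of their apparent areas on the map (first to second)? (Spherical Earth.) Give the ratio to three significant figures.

With standard parallel φ₀ = 22.3°, the equirectangular projection gives x = Rλ cos φ₀, y = Rφ, so h = 1 and k = cos 22.3° / cos φ.
Areal scale at 49°: h·k = 1.000 × 1.410 = 1.410.
Areal scale at 22.5°: h·k = 1.000 × 1.001 = 1.001.
Ratio = 1.410/1.001 ≈ 1.41.

1.41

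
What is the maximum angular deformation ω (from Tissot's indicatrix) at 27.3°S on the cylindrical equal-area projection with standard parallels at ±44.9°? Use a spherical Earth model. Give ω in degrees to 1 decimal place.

For cylindrical equal-area with standard parallel φ₀, h = cos φ / cos φ₀ and k = cos φ₀ / cos φ, so h·k = 1.
At 27.3°: h = 1.255, k = 0.7971; principal scales a = 1.255, b = 0.7971.
sin(ω/2) = (a − b)/(a + b) = 0.4574/2.052 = 0.2229, so ω = 2 arcsin(0.2229) ≈ 25.8°.

25.8°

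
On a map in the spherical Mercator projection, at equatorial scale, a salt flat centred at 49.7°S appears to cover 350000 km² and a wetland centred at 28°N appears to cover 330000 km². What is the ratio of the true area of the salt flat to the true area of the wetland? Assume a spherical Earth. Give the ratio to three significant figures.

Since Mercator area scale is 1/cos²φ, the true area equals the apparent area multiplied by cos²φ.
True area of salt flat: 350000 × cos²(49.7°) = 350000 × 0.4183 = 146400 km².
True area of wetland: 330000 × cos²(28°) = 330000 × 0.7796 = 257300 km².
Ratio = 146400 / 257300 ≈ 0.569.

0.569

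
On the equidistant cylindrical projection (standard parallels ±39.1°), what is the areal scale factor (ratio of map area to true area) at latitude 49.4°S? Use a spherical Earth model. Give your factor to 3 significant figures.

1.19

The equidistant cylindrical projection with φ₀ = 39.1° has h = 1 (meridians true) and k = cos φ₀ / cos φ along parallels.
Areal scale = h·k = 1 × cos φ₀ / cos φ; at 49.4°, h = 1.000, k = 1.192, so h·k = 1.192.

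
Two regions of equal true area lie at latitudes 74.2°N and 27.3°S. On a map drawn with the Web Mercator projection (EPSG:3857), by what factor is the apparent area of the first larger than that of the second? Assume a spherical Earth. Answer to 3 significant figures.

10.7

Mercator is conformal with k = sec φ, so areal scale = k² = sec²φ.
At 74.2°: sec²(74.2°) = 1/0.2723² = 13.49.
At 27.3°: sec²(27.3°) = 1/0.8886² = 1.266.
Ratio = 13.49/1.266 = cos²(27.3°)/cos²(74.2°) ≈ 10.7.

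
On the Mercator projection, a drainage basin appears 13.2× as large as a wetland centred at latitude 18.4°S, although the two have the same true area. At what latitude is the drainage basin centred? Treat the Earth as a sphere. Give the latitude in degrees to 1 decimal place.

74.9°

On Mercator, (apparent₁)/(apparent₂) = sec²φ₁ / sec²φ₂ when true areas are equal.
cos²φ₂ / cos²φ₁ = 13.2  ⇒  cos φ₁ = cos 18.4° / √13.2 = 0.9489/3.633 = 0.2612.
φ₁ = arccos(0.2612) ≈ 74.9°.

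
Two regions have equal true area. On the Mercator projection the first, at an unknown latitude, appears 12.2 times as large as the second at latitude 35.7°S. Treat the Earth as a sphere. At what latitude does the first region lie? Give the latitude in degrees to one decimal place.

76.6°

Mercator areal scale is sec²φ, so apparent-area ratio = sec²φ₁ / sec²φ₂ = cos²φ₂ / cos²φ₁.
cos²φ₂ / cos²φ₁ = 12.2  ⇒  cos φ₁ = cos 35.7° / √12.2 = 0.8121/3.493 = 0.2325.
φ₁ = arccos(0.2325) ≈ 76.6°.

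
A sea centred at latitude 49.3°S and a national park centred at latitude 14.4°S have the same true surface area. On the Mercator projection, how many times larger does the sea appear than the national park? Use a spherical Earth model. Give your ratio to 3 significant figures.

On Mercator, area is exaggerated by sec²φ = 1/cos²φ.
At 49.3°: sec²(49.3°) = 1/0.6521² = 2.352.
At 14.4°: sec²(14.4°) = 1/0.9686² = 1.066.
Ratio = 2.352/1.066 = cos²(14.4°)/cos²(49.3°) ≈ 2.21.

2.21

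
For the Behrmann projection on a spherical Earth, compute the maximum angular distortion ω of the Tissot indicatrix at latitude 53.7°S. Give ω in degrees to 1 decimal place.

The Behrmann projection is cylindrical equal-area with φ₀ = 30°. A cylindrical equal-area projection with standard parallel φ₀ has meridian scale h = cos φ / cos φ₀ and parallel scale k = cos φ₀ / cos φ (so areas are preserved, h·k = 1).
At 53.7°: h = 0.6836, k = 1.463; principal scales a = 1.463, b = 0.6836.
sin(ω/2) = (a − b)/(a + b) = 0.7793/2.146 = 0.3630, so ω = 2 arcsin(0.3630) ≈ 42.6°.

42.6°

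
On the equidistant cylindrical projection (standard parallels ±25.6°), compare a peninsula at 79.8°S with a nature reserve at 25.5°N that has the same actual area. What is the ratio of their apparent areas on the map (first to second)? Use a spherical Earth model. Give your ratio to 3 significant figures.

5.10

The equidistant cylindrical projection with φ₀ = 25.6° has h = 1 (meridians true) and k = cos φ₀ / cos φ along parallels.
Areal scale at 79.8°: h·k = 1.000 × 5.093 = 5.093.
Areal scale at 25.5°: h·k = 1.000 × 0.9992 = 0.9992.
Ratio = 5.093/0.9992 ≈ 5.10.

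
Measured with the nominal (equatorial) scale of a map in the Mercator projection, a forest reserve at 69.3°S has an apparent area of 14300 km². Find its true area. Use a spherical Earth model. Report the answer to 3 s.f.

Mercator is conformal, so the point scale is isotropic: h = k = sec φ = 1/cos φ.
Areal scale = k² = sec²φ = 1/cos²(69.3°) = 1/0.3535² = 8.004.
True area = apparent / (areal scale) = 14300 / 8.004 ≈ 1790 km².

1790 km²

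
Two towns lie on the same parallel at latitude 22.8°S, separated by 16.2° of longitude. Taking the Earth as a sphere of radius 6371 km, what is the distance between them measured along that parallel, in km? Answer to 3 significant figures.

Arc length along a parallel = R cos φ · Δλ (with Δλ in radians).
= 6371 × cos 22.8° × (16.2° × π/180) = 6371 × 0.9219 × 0.2827 ≈ 1660 km.

1660 km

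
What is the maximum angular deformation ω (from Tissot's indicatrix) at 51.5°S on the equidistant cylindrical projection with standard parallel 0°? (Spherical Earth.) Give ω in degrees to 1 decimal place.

Plate carrée maps x = Rλ, y = Rφ. The meridian scale is h = 1 and the parallel scale is k = 1/cos φ = sec φ.
At 51.5°: h = 1.000, k = 1.606; principal scales a = 1.606, b = 1.000.
sin(ω/2) = (a − b)/(a + b) = 0.6064/2.606 = 0.2327, so ω = 2 arcsin(0.2327) ≈ 26.9°.

26.9°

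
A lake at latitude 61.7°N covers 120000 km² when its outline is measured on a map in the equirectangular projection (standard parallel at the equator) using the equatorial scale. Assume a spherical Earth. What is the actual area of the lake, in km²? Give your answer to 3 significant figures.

56900 km²

In the plate carrée (x = Rλ, y = Rφ), meridians are true-scale (h = 1) and parallels are stretched by k = sec φ.
Areal scale = h·k = 1 × sec φ; at 61.7°, h = 1.000, k = 2.109, so h·k = 2.109.
True area = apparent / (areal scale) = 120000 / 2.109 ≈ 56900 km².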